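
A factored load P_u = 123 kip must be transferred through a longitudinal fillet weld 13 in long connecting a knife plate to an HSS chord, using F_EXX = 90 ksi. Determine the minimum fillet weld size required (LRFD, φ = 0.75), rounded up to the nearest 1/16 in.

w = 3/8 in

Total weld length L = 13 in.
Required throat t_e = P_u / (φ × 0.6 F_EXX × L) = 123 / (0.75 × 0.6 × 90 × 13) = 0.2336 in.
Required leg w = t_e / 0.707 = 0.3304 in → use 3/8 in.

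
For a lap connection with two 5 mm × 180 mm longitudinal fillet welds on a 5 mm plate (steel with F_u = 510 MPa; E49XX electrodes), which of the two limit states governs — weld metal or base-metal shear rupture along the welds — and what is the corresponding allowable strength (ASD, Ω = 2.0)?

R_n/Ω ≈ 187 kN (weld metal governs)

E49XX → F_EXX = 490 MPa.
t_e = 0.707 × 5 = 3.535 mm; L = 360 mm.
Weld metal: R_n/Ω = (1/2.0) × 0.6 × 490 × 3.535 × 360 × 10⁻³ = 187.1 kN.
Base metal (shear rupture): R_n/Ω = (1/2.0) × 0.6 × 510 × 5 × 360 × 10⁻³ = 275.4 kN.
Governing: weld metal.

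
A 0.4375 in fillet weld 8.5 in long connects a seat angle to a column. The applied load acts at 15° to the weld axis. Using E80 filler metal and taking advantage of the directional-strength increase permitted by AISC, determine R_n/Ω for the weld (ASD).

E80XX → F_EXX = 80 ksi.
t_e = 0.707 × 0.4375 = 0.3093 in; A_we = 0.3093 × 8.5 = 2.629 in².
Directional factor: 1.0 + 0.5 sin^1.5(15°) = 1.066.
F_nw = 0.6 × 80 × 1.066 = 51.16 ksi.
R_n/Ω = (51.16 × 2.629) / 2.0 = 67.25 kips.

R_n/Ω ≈ 67.3 kips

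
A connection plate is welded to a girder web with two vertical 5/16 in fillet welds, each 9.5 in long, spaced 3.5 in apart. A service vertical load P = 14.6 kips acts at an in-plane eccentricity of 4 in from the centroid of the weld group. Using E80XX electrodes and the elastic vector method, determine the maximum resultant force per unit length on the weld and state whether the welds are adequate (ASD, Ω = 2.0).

f_max ≈ 1.88 kip/in; adequate

E80XX → F_EXX = 80 ksi.
Total weld length L_w = 19 in. Treat welds as unit-width lines.
Polar moment about centroid: J = 2[d³/12 + d(b/2)²] = 2[9.5³/12 + 9.5×1.75²] = 201.1 in³.
Direct shear f_v = P/L_w = 14.6 / 19 = 0.7684 kip/in (vertical).
Torsion M = P·e = 14.6 × 4 = 58.4 kip·in.
Critical point at (x, y) = (1.75, 4.75) from centroid. f_tx = M·y/J = 1.38 kip/in; f_ty = M·x/J = 0.5082 kip/in.
Resultant f_max = √[f_tx² + (f_v + f_ty)²] = √[1.38² + (0.7684 + 0.5082)²] = 1.88 kip/in.
Capacity per unit length: r_n/Ω = (1/2.0) × 0.6 × 80 × (0.707 × 0.3125) = 5.302 kip/in.
1.88 ≤ 5.302 → adequate.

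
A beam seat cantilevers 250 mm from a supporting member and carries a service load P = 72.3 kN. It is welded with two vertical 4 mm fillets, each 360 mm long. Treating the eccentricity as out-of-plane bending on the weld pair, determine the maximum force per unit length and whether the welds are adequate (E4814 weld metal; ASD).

E48XX → F_EXX = 480 MPa.
L_w = 2 × 360 = 720 mm; section modulus (unit throat) S = 2 × L²/6 = 43200 mm².
Direct shear f_v = P/L_w = 72.3×10³/720 = 100.4 N/mm.
Moment M = P × e = 72.3×10³ × 250 = 18075000 N·mm; bending f_b = M/S = 418.4 N/mm.
f_max = √(f_v² + f_b²) = √(100.4² + 418.4²) = 430.3 N/mm.
r_n/Ω = (1/2.0) × 0.6 × 480 × (0.707 × 4) = 407.2 N/mm → NOT adequate.

f_max ≈ 430 N/mm; NOT adequate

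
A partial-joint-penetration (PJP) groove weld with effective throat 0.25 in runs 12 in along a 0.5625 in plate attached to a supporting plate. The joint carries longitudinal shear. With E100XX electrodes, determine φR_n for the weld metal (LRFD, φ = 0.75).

E100XX → F_EXX = 100 ksi.
Effective throat (given) t_e = 0.25 in.
A_we = 0.25 × 12 = 3 in².
F_nw = 0.6 F_EXX = 60 ksi.
φR_n = 0.75 × 60 × 3 = 135 kips.

φR_n ≈ 135 kips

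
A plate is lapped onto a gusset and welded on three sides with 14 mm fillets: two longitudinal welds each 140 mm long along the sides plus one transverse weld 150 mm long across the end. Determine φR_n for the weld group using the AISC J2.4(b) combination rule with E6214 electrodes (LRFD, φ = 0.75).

E62XX → F_EXX = 620 MPa.
t_e = 0.707 × 14 = 9.898 mm.
R_nwl = 0.6 × 620 × 9.898 × 280 × 10⁻³ = 1031 kN (longitudinal, 2 welds).
R_nwt = 0.6 × 620 × 9.898 × 150 × 10⁻³ = 552.3 kN (transverse, base value).
(i) R_nwl + R_nwt = 1583 kN; (ii) 0.85 R_nwl + 1.5 R_nwt = 1705 kN.
R_n = max = 1705 kN [governs: (ii)]; φR_n = 1279 kN.

φR_n ≈ 1280 kN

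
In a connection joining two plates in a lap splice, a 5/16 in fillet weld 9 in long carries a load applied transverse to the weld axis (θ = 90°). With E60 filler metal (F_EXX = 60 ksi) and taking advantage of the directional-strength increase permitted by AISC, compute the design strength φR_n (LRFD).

φR_n ≈ 80.5 kip

t_e = 0.707 × 0.3125 = 0.2209 in; A_we = 0.2209 × 9 = 1.988 in².
Directional factor: 1.0 + 0.5 sin^1.5(90°) = 1.5.
F_nw = 0.6 × 60 × 1.5 = 54 ksi.
φR_n = 0.75 × 54 × 1.988 = 80.53 kip.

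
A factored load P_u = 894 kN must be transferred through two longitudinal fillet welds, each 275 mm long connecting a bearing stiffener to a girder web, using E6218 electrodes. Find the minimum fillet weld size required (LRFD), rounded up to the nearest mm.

E62XX → F_EXX = 620 MPa.
Total weld length L = 550 mm.
Required throat t_e = P_u / (φ × 0.6 F_EXX × L) = 894 / (0.75 × 0.6 × 620 × 550 × 10⁻³) = 5.826 mm.
Required leg w = t_e / 0.707 = 8.24 mm → use 9 mm.

w = 9 mm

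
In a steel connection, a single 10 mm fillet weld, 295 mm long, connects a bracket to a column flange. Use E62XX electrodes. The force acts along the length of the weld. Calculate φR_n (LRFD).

E62XX → F_EXX = 620 MPa.
Effective throat t_e = 0.707 × 10 = 7.07 mm.
Total length L = 295 mm; A_we = 7.07 × 295 = 2086 mm².
F_nw = 0.6 F_EXX = 0.6 × 620 = 372 MPa.
φR_n = 0.75 × 372 × 2086 × 10⁻³ = 581.9 kN.

φR_n ≈ 582 kN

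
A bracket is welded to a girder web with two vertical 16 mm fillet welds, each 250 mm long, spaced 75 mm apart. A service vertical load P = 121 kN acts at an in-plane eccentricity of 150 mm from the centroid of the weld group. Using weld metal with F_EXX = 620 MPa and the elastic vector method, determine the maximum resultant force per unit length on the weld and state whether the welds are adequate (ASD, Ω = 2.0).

Total weld length L_w = 500 mm. Treat welds as unit-width lines.
Polar moment about centroid: J = 2[d³/12 + d(b/2)²] = 2[250³/12 + 250×37.5²] = 3307000 mm³.
Direct shear f_v = P/L_w = 121×10³ / 500 = 242 N/mm (vertical).
Torsion M = P·e = 121×10³ × 150 = 18150000 N·mm.
Critical point at (x, y) = (37.5, 125) from centroid. f_tx = M·y/J = 686 N/mm; f_ty = M·x/J = 205.8 N/mm.
Resultant f_max = √[f_tx² + (f_v + f_ty)²] = √[686² + (242 + 205.8)²] = 819.2 N/mm.
Capacity per unit length: r_n/Ω = (1/2.0) × 0.6 × 620 × (0.707 × 16) = 2104 N/mm.
819.2 ≤ 2104 → adequate.

f_max ≈ 819 N/mm; adequate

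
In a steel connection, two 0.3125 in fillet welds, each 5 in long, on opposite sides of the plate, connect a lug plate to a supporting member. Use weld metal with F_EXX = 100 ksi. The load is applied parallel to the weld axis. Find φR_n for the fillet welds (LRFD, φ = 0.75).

φR_n ≈ 99.4 kip

Effective throat t_e = 0.707 × 0.3125 = 0.2209 in.
Total length L = 10 in; A_we = 0.2209 × 10 = 2.209 in².
F_nw = 0.6 F_EXX = 0.6 × 100 = 60 ksi.
φR_n = 0.75 × 60 × 2.209 = 99.42 kip.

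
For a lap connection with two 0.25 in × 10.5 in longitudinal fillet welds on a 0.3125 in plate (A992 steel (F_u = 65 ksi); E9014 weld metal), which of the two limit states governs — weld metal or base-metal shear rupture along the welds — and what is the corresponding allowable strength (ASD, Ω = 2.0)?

R_n/Ω ≈ 100 kip (weld metal governs)

E90XX → F_EXX = 90 ksi.
t_e = 0.707 × 0.25 = 0.1767 in; L = 21 in.
Weld metal: R_n/Ω = (1/2.0) × 0.6 × 90 × 0.1767 × 21 = 100.2 kip.
Base metal (shear rupture): R_n/Ω = (1/2.0) × 0.6 × 65 × 0.3125 × 21 = 128 kip.
Governing: weld metal.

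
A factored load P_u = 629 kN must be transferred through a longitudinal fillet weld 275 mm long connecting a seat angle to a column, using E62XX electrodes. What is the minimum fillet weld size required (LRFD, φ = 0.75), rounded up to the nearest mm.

w = 12 mm

E62XX → F_EXX = 620 MPa.
Total weld length L = 275 mm.
Required throat t_e = P_u / (φ × 0.6 F_EXX × L) = 629 / (0.75 × 0.6 × 620 × 275 × 10⁻³) = 8.198 mm.
Required leg w = t_e / 0.707 = 11.6 mm → use 12 mm.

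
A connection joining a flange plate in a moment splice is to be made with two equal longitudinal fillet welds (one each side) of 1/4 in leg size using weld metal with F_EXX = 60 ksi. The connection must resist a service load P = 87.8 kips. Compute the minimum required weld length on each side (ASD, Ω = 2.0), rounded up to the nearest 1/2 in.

L = 14 in on each side

Throat t_e = 0.707 × 0.25 = 0.1767 in.
r_n/Ω = (0.6 × 60 × 0.1767) / 2.0 = 3.181 kip/in.
L_req = P / (r_n/Ω) = 87.8 / 3.181 = 27.6 in total.
Per side: 27.6 / 2 = 13.8 in.
Round up → use L = 14 in on each side.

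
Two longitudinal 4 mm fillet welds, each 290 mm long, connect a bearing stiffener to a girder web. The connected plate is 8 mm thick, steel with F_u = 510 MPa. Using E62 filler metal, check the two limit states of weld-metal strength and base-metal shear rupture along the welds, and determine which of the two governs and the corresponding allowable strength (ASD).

E62XX → F_EXX = 620 MPa.
t_e = 0.707 × 4 = 2.828 mm; L = 580 mm.
Weld metal: R_n/Ω = (1/2.0) × 0.6 × 620 × 2.828 × 580 × 10⁻³ = 305.1 kN.
Base metal (shear rupture): R_n/Ω = (1/2.0) × 0.6 × 510 × 8 × 580 × 10⁻³ = 709.9 kN.
Governing: weld metal.

R_n/Ω ≈ 305 kN (weld metal governs)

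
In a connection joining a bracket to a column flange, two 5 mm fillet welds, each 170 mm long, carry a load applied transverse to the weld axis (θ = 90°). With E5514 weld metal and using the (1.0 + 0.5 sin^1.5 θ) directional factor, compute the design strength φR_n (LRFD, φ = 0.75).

φR_n ≈ 446 kN

E55XX → F_EXX = 550 MPa.
t_e = 0.707 × 5 = 3.535 mm; A_we = 3.535 × 340 = 1202 mm².
Directional factor: 1.0 + 0.5 sin^1.5(90°) = 1.5.
F_nw = 0.6 × 550 × 1.5 = 495 MPa.
φR_n = 0.75 × 495 × 1202 × 10⁻³ = 446.2 kN.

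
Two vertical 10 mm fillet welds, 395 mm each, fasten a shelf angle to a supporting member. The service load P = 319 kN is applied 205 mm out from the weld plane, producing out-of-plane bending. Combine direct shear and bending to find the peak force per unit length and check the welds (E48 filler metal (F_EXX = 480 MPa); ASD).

L_w = 2 × 395 = 790 mm; section modulus (unit throat) S = 2 × L²/6 = 52010 mm².
Direct shear f_v = P/L_w = 319×10³/790 = 403.8 N/mm.
Moment M = P × e = 319×10³ × 205 = 65395000 N·mm; bending f_b = M/S = 1257 N/mm.
f_max = √(f_v² + f_b²) = √(403.8² + 1257²) = 1321 N/mm.
r_n/Ω = (1/2.0) × 0.6 × 480 × (0.707 × 10) = 1018 N/mm → NOT adequate.

f_max ≈ 1320 N/mm; NOT adequate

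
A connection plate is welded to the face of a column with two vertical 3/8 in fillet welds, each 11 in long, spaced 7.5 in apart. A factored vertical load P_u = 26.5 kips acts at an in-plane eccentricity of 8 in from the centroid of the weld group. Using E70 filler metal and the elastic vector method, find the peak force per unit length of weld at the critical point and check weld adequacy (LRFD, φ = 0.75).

E70XX → F_EXX = 70 ksi.
Total weld length L_w = 22 in. Treat welds as unit-width lines.
Polar moment about centroid: J = 2[d³/12 + d(b/2)²] = 2[11³/12 + 11×3.75²] = 531.2 in³.
Direct shear f_v = P/L_w = 26.5 / 22 = 1.205 kip/in (vertical).
Torsion M = P·e = 26.5 × 8 = 212 kip·in.
Critical point at (x, y) = (3.75, 5.5) from centroid. f_tx = M·y/J = 2.195 kip/in; f_ty = M·x/J = 1.497 kip/in.
Resultant f_max = √[f_tx² + (f_v + f_ty)²] = √[2.195² + (1.205 + 1.497)²] = 3.481 kip/in.
Capacity per unit length: φr_n = 0.75 × 0.6 × 70 × (0.707 × 0.375) = 8.351 kip/in.
3.481 ≤ 8.351 → adequate.

f_max ≈ 3.48 kip/in; adequate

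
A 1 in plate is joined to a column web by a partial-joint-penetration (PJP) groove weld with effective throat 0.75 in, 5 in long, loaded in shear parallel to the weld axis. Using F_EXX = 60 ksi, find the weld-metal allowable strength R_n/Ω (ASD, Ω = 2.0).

Effective throat (given) t_e = 0.75 in.
A_we = 0.75 × 5 = 3.75 in².
F_nw = 0.6 F_EXX = 36 ksi.
R_n/Ω = (36 × 3.75) / 2.0 = 67.5 kips.

R_n/Ω ≈ 67.5 kips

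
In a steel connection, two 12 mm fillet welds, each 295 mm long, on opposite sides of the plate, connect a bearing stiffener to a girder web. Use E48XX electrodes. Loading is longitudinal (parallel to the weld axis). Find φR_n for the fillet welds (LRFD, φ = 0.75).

E48XX → F_EXX = 480 MPa.
Effective throat t_e = 0.707 × 12 = 8.484 mm.
Total length L = 590 mm; A_we = 8.484 × 590 = 5006 mm².
F_nw = 0.6 F_EXX = 0.6 × 480 = 288 MPa.
φR_n = 0.75 × 288 × 5006 × 10⁻³ = 1081 kN.

φR_n ≈ 1080 kN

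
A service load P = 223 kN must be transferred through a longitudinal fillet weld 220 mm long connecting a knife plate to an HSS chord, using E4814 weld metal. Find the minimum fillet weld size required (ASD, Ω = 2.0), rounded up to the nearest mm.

E48XX → F_EXX = 480 MPa.
Total weld length L = 220 mm.
Required throat t_e = P × Ω / (0.6 F_EXX × L) = 223 × 2.0 / (0.6 × 480 × 220 × 10⁻³) = 7.039 mm.
Required leg w = t_e / 0.707 = 9.956 mm → use 10 mm.

w = 10 mm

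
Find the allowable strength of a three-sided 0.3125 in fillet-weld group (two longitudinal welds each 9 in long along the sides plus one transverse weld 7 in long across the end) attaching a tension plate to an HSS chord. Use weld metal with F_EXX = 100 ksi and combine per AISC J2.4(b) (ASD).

R_n/Ω ≈ 171 kips

t_e = 0.707 × 0.3125 = 0.2209 in.
R_nwl = 0.6 × 100 × 0.2209 × 18 = 238.6 kips (longitudinal, 2 welds).
R_nwt = 0.6 × 100 × 0.2209 × 7 = 92.79 kips (transverse, base value).
(i) R_nwl + R_nwt = 331.4 kips; (ii) 0.85 R_nwl + 1.5 R_nwt = 342 kips.
R_n = max = 342 kips [governs: (ii)]; R_n/Ω = 171 kips.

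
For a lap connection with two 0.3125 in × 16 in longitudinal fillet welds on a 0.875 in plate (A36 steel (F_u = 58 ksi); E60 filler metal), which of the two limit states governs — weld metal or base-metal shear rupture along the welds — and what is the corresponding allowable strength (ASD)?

E60XX → F_EXX = 60 ksi.
t_e = 0.707 × 0.3125 = 0.2209 in; L = 32 in.
Weld metal: R_n/Ω = (1/2.0) × 0.6 × 60 × 0.2209 × 32 = 127.3 kip.
Base metal (shear rupture): R_n/Ω = (1/2.0) × 0.6 × 58 × 0.875 × 32 = 487.2 kip.
Governing: weld metal.

R_n/Ω ≈ 127 kip (weld metal governs)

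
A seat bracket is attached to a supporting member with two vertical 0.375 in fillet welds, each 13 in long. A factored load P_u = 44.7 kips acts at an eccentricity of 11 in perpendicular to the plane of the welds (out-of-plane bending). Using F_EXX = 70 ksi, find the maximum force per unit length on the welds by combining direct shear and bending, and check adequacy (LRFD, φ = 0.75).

L_w = 2 × 13 = 26 in; section modulus (unit throat) S = 2 × L²/6 = 56.33 in².
Direct shear f_v = P/L_w = 44.7/26 = 1.719 kip/in.
Moment M = P × e = 44.7 × 11 = 491.7 kip·in; bending f_b = M/S = 8.728 kip/in.
f_max = √(f_v² + f_b²) = √(1.719² + 8.728²) = 8.896 kip/in.
φr_n = 0.75 × 0.6 × 70 × (0.707 × 0.375) = 8.351 kip/in → NOT adequate.

f_max ≈ 8.9 kip/in; NOT adequate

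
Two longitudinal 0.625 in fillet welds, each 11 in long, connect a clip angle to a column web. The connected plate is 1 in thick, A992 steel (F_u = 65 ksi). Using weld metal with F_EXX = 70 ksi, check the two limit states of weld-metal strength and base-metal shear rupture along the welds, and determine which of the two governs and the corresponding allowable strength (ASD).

t_e = 0.707 × 0.625 = 0.4419 in; L = 22 in.
Weld metal: R_n/Ω = (1/2.0) × 0.6 × 70 × 0.4419 × 22 = 204.1 kips.
Base metal (shear rupture): R_n/Ω = (1/2.0) × 0.6 × 65 × 1 × 22 = 429 kips.
Governing: weld metal.

R_n/Ω ≈ 204 kips (weld metal governs)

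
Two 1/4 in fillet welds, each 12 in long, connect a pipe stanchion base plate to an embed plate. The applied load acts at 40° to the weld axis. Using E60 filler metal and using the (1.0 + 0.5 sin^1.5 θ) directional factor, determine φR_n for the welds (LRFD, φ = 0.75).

E60XX → F_EXX = 60 ksi.
t_e = 0.707 × 0.25 = 0.1767 in; A_we = 0.1767 × 24 = 4.242 in².
Directional factor: 1.0 + 0.5 sin^1.5(40°) = 1.258.
F_nw = 0.6 × 60 × 1.258 = 45.28 ksi.
φR_n = 0.75 × 45.28 × 4.242 = 144 kip.

φR_n ≈ 144 kip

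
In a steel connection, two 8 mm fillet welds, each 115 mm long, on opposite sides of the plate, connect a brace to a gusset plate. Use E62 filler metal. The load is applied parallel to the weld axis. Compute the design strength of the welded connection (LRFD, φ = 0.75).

φR_n ≈ 363 kN

E62XX → F_EXX = 620 MPa.
Effective throat t_e = 0.707 × 8 = 5.656 mm.
Total length L = 230 mm; A_we = 5.656 × 230 = 1301 mm².
F_nw = 0.6 F_EXX = 0.6 × 620 = 372 MPa.
φR_n = 0.75 × 372 × 1301 × 10⁻³ = 362.9 kN.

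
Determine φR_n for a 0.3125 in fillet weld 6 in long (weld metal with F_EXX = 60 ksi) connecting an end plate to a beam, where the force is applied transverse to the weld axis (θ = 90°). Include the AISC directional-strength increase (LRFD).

t_e = 0.707 × 0.3125 = 0.2209 in; A_we = 0.2209 × 6 = 1.326 in².
Directional factor: 1.0 + 0.5 sin^1.5(90°) = 1.5.
F_nw = 0.6 × 60 × 1.5 = 54 ksi.
φR_n = 0.75 × 54 × 1.326 = 53.69 kips.

φR_n ≈ 53.7 kips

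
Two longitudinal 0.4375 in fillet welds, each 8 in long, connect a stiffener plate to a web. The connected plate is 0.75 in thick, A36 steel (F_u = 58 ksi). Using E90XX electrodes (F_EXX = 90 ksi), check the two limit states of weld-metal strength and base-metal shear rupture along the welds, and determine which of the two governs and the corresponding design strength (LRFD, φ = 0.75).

φR_n ≈ 200 kips (weld metal governs)

t_e = 0.707 × 0.4375 = 0.3093 in; L = 16 in.
Weld metal: φR_n = 0.75 × 0.6 × 90 × 0.3093 × 16 = 200.4 kips.
Base metal (shear rupture): φR_n = 0.75 × 0.6 × 58 × 0.75 × 16 = 313.2 kips.
Governing: weld metal.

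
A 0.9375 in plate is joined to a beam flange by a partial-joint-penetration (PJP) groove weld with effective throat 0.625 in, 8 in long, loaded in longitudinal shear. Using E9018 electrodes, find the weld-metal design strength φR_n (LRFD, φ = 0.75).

φR_n ≈ 202 kip

E90XX → F_EXX = 90 ksi.
Effective throat (given) t_e = 0.625 in.
A_we = 0.625 × 8 = 5 in².
F_nw = 0.6 F_EXX = 54 ksi.
φR_n = 0.75 × 54 × 5 = 202.5 kip.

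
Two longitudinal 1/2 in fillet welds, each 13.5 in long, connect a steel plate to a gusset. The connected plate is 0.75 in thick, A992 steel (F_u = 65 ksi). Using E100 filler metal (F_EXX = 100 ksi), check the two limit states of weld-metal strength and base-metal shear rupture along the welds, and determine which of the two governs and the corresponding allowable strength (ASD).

t_e = 0.707 × 0.5 = 0.3535 in; L = 27 in.
Weld metal: R_n/Ω = (1/2.0) × 0.6 × 100 × 0.3535 × 27 = 286.3 kip.
Base metal (shear rupture): R_n/Ω = (1/2.0) × 0.6 × 65 × 0.75 × 27 = 394.9 kip.
Governing: weld metal.

R_n/Ω ≈ 286 kip (weld metal governs)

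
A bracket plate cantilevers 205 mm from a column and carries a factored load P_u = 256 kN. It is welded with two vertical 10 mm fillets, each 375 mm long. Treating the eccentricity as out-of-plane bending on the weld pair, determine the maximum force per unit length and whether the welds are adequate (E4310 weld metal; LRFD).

E43XX → F_EXX = 430 MPa.
L_w = 2 × 375 = 750 mm; section modulus (unit throat) S = 2 × L²/6 = 46880 mm².
Direct shear f_v = P/L_w = 256×10³/750 = 341.3 N/mm.
Moment M = P × e = 256×10³ × 205 = 52480000 N·mm; bending f_b = M/S = 1120 N/mm.
f_max = √(f_v² + f_b²) = √(341.3² + 1120²) = 1170 N/mm.
φr_n = 0.75 × 0.6 × 430 × (0.707 × 10) = 1368 N/mm → adequate.

f_max ≈ 1170 N/mm; adequate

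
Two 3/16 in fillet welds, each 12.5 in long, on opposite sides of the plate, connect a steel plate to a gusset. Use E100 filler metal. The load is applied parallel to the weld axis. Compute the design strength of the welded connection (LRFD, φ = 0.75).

φR_n ≈ 149 kips

E100XX → F_EXX = 100 ksi.
Effective throat t_e = 0.707 × 0.1875 = 0.1326 in.
Total length L = 25 in; A_we = 0.1326 × 25 = 3.314 in².
F_nw = 0.6 F_EXX = 0.6 × 100 = 60 ksi.
φR_n = 0.75 × 60 × 3.314 = 149.1 kips.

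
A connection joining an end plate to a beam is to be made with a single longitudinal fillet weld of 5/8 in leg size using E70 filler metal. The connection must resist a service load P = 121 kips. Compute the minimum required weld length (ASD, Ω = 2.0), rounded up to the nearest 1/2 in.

E70XX → F_EXX = 70 ksi.
Throat t_e = 0.707 × 0.625 = 0.4419 in.
r_n/Ω = (0.6 × 70 × 0.4419) / 2.0 = 9.279 kip/in.
L_req = P / (r_n/Ω) = 121 / 9.279 = 13.04 in total.
Round up → use L = 13.5 in.

L = 13.5 in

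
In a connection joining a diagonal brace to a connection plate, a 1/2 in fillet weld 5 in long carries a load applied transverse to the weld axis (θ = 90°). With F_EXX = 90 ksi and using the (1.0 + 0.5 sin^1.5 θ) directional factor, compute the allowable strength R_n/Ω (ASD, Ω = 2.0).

t_e = 0.707 × 0.5 = 0.3535 in; A_we = 0.3535 × 5 = 1.767 in².
Directional factor: 1.0 + 0.5 sin^1.5(90°) = 1.5.
F_nw = 0.6 × 90 × 1.5 = 81 ksi.
R_n/Ω = (81 × 1.767) / 2.0 = 71.58 kips.

R_n/Ω ≈ 71.6 kips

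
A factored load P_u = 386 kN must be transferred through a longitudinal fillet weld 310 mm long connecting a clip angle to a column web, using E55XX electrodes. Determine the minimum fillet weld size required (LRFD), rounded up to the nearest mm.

E55XX → F_EXX = 550 MPa.
Total weld length L = 310 mm.
Required throat t_e = P_u / (φ × 0.6 F_EXX × L) = 386 / (0.75 × 0.6 × 550 × 310 × 10⁻³) = 5.031 mm.
Required leg w = t_e / 0.707 = 7.116 mm → use 8 mm.

w = 8 mm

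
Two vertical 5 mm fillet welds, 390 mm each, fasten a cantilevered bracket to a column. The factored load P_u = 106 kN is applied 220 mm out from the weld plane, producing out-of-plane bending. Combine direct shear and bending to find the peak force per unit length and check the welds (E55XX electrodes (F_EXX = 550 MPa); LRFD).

f_max ≈ 480 N/mm; adequate

L_w = 2 × 390 = 780 mm; section modulus (unit throat) S = 2 × L²/6 = 50700 mm².
Direct shear f_v = P/L_w = 106×10³/780 = 135.9 N/mm.
Moment M = P × e = 106×10³ × 220 = 23320000 N·mm; bending f_b = M/S = 460 N/mm.
f_max = √(f_v² + f_b²) = √(135.9² + 460²) = 479.6 N/mm.
φr_n = 0.75 × 0.6 × 550 × (0.707 × 5) = 874.9 N/mm → adequate.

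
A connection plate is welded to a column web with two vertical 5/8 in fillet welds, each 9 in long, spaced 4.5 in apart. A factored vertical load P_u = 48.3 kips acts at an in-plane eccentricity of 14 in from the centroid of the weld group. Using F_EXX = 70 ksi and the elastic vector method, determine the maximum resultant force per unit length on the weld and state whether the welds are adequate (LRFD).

f_max ≈ 17.4 kip/in; NOT adequate

Total weld length L_w = 18 in. Treat welds as unit-width lines.
Polar moment about centroid: J = 2[d³/12 + d(b/2)²] = 2[9³/12 + 9×2.25²] = 212.6 in³.
Direct shear f_v = P/L_w = 48.3 / 18 = 2.683 kip/in (vertical).
Torsion M = P·e = 48.3 × 14 = 676.2 kip·in.
Critical point at (x, y) = (2.25, 4.5) from centroid. f_tx = M·y/J = 14.31 kip/in; f_ty = M·x/J = 7.156 kip/in.
Resultant f_max = √[f_tx² + (f_v + f_ty)²] = √[14.31² + (2.683 + 7.156)²] = 17.37 kip/in.
Capacity per unit length: φr_n = 0.75 × 0.6 × 70 × (0.707 × 0.625) = 13.92 kip/in.
17.37 > 13.92 → NOT adequate.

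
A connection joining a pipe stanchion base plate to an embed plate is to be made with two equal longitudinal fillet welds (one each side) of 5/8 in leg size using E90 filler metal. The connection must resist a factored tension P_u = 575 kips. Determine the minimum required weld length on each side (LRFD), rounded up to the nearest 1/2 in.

L = 16.5 in on each side

E90XX → F_EXX = 90 ksi.
Throat t_e = 0.707 × 0.625 = 0.4419 in.
φr_n = 0.75 × 0.6 × 90 × 0.4419 = 17.9 kips/in.
L_req = P_u / φr_n = 575 / 17.9 = 32.13 in total.
Per side: 32.13 / 2 = 16.07 in.
Round up → use L = 16.5 in on each side.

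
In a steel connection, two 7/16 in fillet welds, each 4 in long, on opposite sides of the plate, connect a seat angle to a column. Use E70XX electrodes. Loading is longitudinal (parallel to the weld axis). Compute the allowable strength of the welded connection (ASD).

R_n/Ω ≈ 52 kips

E70XX → F_EXX = 70 ksi.
Effective throat t_e = 0.707 × 0.4375 = 0.3093 in.
Total length L = 8 in; A_we = 0.3093 × 8 = 2.474 in².
F_nw = 0.6 F_EXX = 0.6 × 70 = 42 ksi.
R_n = 42 × 2.474 = 103.9 kips; R_n/Ω = 103.9/2.0 = 51.96 kips.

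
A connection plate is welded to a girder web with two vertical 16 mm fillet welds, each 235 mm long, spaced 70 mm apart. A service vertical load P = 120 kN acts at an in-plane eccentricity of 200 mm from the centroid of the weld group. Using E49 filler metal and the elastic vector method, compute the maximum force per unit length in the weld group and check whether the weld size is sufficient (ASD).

E49XX → F_EXX = 490 MPa.
Total weld length L_w = 470 mm. Treat welds as unit-width lines.
Polar moment about centroid: J = 2[d³/12 + d(b/2)²] = 2[235³/12 + 235×35²] = 2739000 mm³.
Direct shear f_v = P/L_w = 120×10³ / 470 = 255.3 N/mm (vertical).
Torsion M = P·e = 120×10³ × 200 = 24000000 N·mm.
Critical point at (x, y) = (35, 117.5) from centroid. f_tx = M·y/J = 1030 N/mm; f_ty = M·x/J = 306.7 N/mm.
Resultant f_max = √[f_tx² + (f_v + f_ty)²] = √[1030² + (255.3 + 306.7)²] = 1173 N/mm.
Capacity per unit length: r_n/Ω = (1/2.0) × 0.6 × 490 × (0.707 × 16) = 1663 N/mm.
1173 ≤ 1663 → adequate.

f_max ≈ 1170 N/mm; adequate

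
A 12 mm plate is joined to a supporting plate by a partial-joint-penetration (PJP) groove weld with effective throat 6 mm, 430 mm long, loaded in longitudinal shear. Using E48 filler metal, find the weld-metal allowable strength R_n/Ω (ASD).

R_n/Ω ≈ 372 kN

E48XX → F_EXX = 480 MPa.
Effective throat (given) t_e = 6 mm.
A_we = 6 × 430 = 2580 mm².
F_nw = 0.6 F_EXX = 288 MPa.
R_n/Ω = (288 × 2580) / 2.0 × 10⁻³ = 371.5 kN.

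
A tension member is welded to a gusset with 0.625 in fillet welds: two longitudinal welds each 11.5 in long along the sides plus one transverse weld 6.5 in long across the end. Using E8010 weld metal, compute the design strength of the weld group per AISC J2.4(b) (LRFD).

φR_n ≈ 469 kips

E80XX → F_EXX = 80 ksi.
t_e = 0.707 × 0.625 = 0.4419 in.
R_nwl = 0.6 × 80 × 0.4419 × 23 = 487.8 kips (longitudinal, 2 welds).
R_nwt = 0.6 × 80 × 0.4419 × 6.5 = 137.9 kips (transverse, base value).
(i) R_nwl + R_nwt = 625.7 kips; (ii) 0.85 R_nwl + 1.5 R_nwt = 621.5 kips.
R_n = max = 625.7 kips [governs: (i)]; φR_n = 469.3 kips.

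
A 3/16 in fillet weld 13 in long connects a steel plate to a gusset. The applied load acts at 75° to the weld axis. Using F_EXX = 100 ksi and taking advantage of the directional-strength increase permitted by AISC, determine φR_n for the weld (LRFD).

φR_n ≈ 114 kips

t_e = 0.707 × 0.1875 = 0.1326 in; A_we = 0.1326 × 13 = 1.723 in².
Directional factor: 1.0 + 0.5 sin^1.5(75°) = 1.475.
F_nw = 0.6 × 100 × 1.475 = 88.48 ksi.
φR_n = 0.75 × 88.48 × 1.723 = 114.4 kips.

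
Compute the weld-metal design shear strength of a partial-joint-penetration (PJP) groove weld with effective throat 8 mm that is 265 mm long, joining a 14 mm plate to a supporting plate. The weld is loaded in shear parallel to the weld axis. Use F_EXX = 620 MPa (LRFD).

φR_n ≈ 591 kN

Effective throat (given) t_e = 8 mm.
A_we = 8 × 265 = 2120 mm².
F_nw = 0.6 F_EXX = 372 MPa.
φR_n = 0.75 × 372 × 2120 × 10⁻³ = 591.5 kN.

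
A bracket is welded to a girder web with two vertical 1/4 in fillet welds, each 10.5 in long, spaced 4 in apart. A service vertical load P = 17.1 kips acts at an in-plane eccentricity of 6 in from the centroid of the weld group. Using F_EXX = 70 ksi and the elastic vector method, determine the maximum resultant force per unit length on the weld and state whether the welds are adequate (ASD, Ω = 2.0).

Total weld length L_w = 21 in. Treat welds as unit-width lines.
Polar moment about centroid: J = 2[d³/12 + d(b/2)²] = 2[10.5³/12 + 10.5×2²] = 276.9 in³.
Direct shear f_v = P/L_w = 17.1 / 21 = 0.8143 kip/in (vertical).
Torsion M = P·e = 17.1 × 6 = 102.6 kip·in.
Critical point at (x, y) = (2, 5.25) from centroid. f_tx = M·y/J = 1.945 kip/in; f_ty = M·x/J = 0.741 kip/in.
Resultant f_max = √[f_tx² + (f_v + f_ty)²] = √[1.945² + (0.8143 + 0.741)²] = 2.49 kip/in.
Capacity per unit length: r_n/Ω = (1/2.0) × 0.6 × 70 × (0.707 × 0.25) = 3.712 kip/in.
2.49 ≤ 3.712 → adequate.

f_max ≈ 2.49 kip/in; adequate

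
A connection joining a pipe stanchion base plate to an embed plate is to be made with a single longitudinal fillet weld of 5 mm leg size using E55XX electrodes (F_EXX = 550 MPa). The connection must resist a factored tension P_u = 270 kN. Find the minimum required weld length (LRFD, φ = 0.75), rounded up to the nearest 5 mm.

L = 310 mm

Throat t_e = 0.707 × 5 = 3.535 mm.
φr_n = 0.75 × 0.6 × 550 × 3.535 × 10⁻³ = 0.8749 kN/mm.
L_req = P_u / φr_n = 270 / 0.8749 = 308.6 mm total.
Round up → use L = 310 mm.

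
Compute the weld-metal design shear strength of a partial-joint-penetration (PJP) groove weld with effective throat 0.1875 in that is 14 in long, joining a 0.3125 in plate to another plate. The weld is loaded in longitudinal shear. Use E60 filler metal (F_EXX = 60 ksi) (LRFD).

Effective throat (given) t_e = 0.1875 in.
A_we = 0.1875 × 14 = 2.625 in².
F_nw = 0.6 F_EXX = 36 ksi.
φR_n = 0.75 × 36 × 2.625 = 70.88 kips.

φR_n ≈ 70.9 kips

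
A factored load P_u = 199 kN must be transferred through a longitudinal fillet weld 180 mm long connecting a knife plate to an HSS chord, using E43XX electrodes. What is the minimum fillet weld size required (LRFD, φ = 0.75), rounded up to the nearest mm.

w = 9 mm

E43XX → F_EXX = 430 MPa.
Total weld length L = 180 mm.
Required throat t_e = P_u / (φ × 0.6 F_EXX × L) = 199 / (0.75 × 0.6 × 430 × 180 × 10⁻³) = 5.713 mm.
Required leg w = t_e / 0.707 = 8.081 mm → use 9 mm.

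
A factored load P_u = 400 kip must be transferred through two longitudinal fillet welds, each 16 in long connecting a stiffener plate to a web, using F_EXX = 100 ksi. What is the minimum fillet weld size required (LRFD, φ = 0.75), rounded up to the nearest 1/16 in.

Total weld length L = 32 in.
Required throat t_e = P_u / (φ × 0.6 F_EXX × L) = 400 / (0.75 × 0.6 × 100 × 32) = 0.2778 in.
Required leg w = t_e / 0.707 = 0.3929 in → use 7/16 in.

w = 7/16 in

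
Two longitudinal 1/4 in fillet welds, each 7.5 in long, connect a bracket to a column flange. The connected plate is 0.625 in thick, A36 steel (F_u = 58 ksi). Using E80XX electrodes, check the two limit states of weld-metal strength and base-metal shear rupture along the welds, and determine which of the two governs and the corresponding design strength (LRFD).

E80XX → F_EXX = 80 ksi.
t_e = 0.707 × 0.25 = 0.1767 in; L = 15 in.
Weld metal: φR_n = 0.75 × 0.6 × 80 × 0.1767 × 15 = 95.45 kips.
Base metal (shear rupture): φR_n = 0.75 × 0.6 × 58 × 0.625 × 15 = 244.7 kips.
Governing: weld metal.

φR_n ≈ 95.4 kips (weld metal governs)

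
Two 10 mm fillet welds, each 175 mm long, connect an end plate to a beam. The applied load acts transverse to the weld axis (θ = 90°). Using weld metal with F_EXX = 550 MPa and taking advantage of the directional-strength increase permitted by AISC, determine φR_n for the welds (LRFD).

φR_n ≈ 919 kN

t_e = 0.707 × 10 = 7.07 mm; A_we = 7.07 × 350 = 2474 mm².
Directional factor: 1.0 + 0.5 sin^1.5(90°) = 1.5.
F_nw = 0.6 × 550 × 1.5 = 495 MPa.
φR_n = 0.75 × 495 × 2474 × 10⁻³ = 918.7 kN.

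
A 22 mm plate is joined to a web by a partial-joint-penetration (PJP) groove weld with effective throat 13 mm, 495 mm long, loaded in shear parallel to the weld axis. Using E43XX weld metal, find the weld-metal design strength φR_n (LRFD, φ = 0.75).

E43XX → F_EXX = 430 MPa.
Effective throat (given) t_e = 13 mm.
A_we = 13 × 495 = 6435 mm².
F_nw = 0.6 F_EXX = 258 MPa.
φR_n = 0.75 × 258 × 6435 × 10⁻³ = 1245 kN.

φR_n ≈ 1250 kN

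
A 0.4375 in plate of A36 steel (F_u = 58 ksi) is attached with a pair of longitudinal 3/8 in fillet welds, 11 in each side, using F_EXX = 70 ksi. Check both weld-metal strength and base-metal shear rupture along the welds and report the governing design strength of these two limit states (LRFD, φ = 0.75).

φR_n ≈ 184 kips (weld metal governs)

t_e = 0.707 × 0.375 = 0.2651 in; L = 22 in.
Weld metal: φR_n = 0.75 × 0.6 × 70 × 0.2651 × 22 = 183.7 kips.
Base metal (shear rupture): φR_n = 0.75 × 0.6 × 58 × 0.4375 × 22 = 251.2 kips.
Governing: weld metal.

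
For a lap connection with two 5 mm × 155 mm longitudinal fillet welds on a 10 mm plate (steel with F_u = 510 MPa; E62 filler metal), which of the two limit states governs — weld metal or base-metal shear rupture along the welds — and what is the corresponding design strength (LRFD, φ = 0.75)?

E62XX → F_EXX = 620 MPa.
t_e = 0.707 × 5 = 3.535 mm; L = 310 mm.
Weld metal: φR_n = 0.75 × 0.6 × 620 × 3.535 × 310 × 10⁻³ = 305.7 kN.
Base metal (shear rupture): φR_n = 0.75 × 0.6 × 510 × 10 × 310 × 10⁻³ = 711.5 kN.
Governing: weld metal.

φR_n ≈ 306 kN (weld metal governs)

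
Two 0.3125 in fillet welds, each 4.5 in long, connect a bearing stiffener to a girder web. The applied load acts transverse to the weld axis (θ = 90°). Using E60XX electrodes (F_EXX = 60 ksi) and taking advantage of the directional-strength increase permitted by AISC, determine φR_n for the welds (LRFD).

t_e = 0.707 × 0.3125 = 0.2209 in; A_we = 0.2209 × 9 = 1.988 in².
Directional factor: 1.0 + 0.5 sin^1.5(90°) = 1.5.
F_nw = 0.6 × 60 × 1.5 = 54 ksi.
φR_n = 0.75 × 54 × 1.988 = 80.53 kips.

φR_n ≈ 80.5 kips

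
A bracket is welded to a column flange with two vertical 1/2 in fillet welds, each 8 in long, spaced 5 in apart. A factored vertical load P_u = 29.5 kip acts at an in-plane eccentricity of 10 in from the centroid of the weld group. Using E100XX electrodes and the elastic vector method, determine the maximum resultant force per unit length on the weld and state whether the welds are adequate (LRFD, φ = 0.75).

E100XX → F_EXX = 100 ksi.
Total weld length L_w = 16 in. Treat welds as unit-width lines.
Polar moment about centroid: J = 2[d³/12 + d(b/2)²] = 2[8³/12 + 8×2.5²] = 185.3 in³.
Direct shear f_v = P/L_w = 29.5 / 16 = 1.844 kip/in (vertical).
Torsion M = P·e = 29.5 × 10 = 295 kip·in.
Critical point at (x, y) = (2.5, 4) from centroid. f_tx = M·y/J = 6.367 kip/in; f_ty = M·x/J = 3.979 kip/in.
Resultant f_max = √[f_tx² + (f_v + f_ty)²] = √[6.367² + (1.844 + 3.979)²] = 8.628 kip/in.
Capacity per unit length: φr_n = 0.75 × 0.6 × 100 × (0.707 × 0.5) = 15.91 kip/in.
8.628 ≤ 15.91 → adequate.

f_max ≈ 8.63 kip/in; adequate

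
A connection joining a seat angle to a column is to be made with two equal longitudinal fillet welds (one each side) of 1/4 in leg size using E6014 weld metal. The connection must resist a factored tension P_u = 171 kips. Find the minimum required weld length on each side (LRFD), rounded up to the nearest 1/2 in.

E60XX → F_EXX = 60 ksi.
Throat t_e = 0.707 × 0.25 = 0.1767 in.
φr_n = 0.75 × 0.6 × 60 × 0.1767 = 4.772 kips/in.
L_req = P_u / φr_n = 171 / 4.772 = 35.83 in total.
Per side: 35.83 / 2 = 17.92 in.
Round up → use L = 18 in on each side.

L = 18 in on each side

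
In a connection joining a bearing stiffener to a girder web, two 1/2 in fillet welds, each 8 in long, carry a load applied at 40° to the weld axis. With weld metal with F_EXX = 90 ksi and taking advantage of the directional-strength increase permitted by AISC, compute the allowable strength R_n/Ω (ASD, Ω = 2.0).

R_n/Ω ≈ 192 kips

t_e = 0.707 × 0.5 = 0.3535 in; A_we = 0.3535 × 16 = 5.656 in².
Directional factor: 1.0 + 0.5 sin^1.5(40°) = 1.258.
F_nw = 0.6 × 90 × 1.258 = 67.91 ksi.
R_n/Ω = (67.91 × 5.656) / 2.0 = 192.1 kips.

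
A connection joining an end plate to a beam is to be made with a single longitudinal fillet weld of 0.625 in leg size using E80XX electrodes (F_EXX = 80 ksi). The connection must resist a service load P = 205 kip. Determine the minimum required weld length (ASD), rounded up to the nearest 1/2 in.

Throat t_e = 0.707 × 0.625 = 0.4419 in.
r_n/Ω = (0.6 × 80 × 0.4419) / 2.0 = 10.6 kip/in.
L_req = P / (r_n/Ω) = 205 / 10.6 = 19.33 in total.
Round up → use L = 19.5 in.

L = 19.5 in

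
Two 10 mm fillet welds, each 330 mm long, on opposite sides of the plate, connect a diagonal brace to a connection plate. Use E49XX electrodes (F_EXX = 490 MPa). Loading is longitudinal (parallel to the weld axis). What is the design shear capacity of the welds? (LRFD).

φR_n ≈ 1030 kN

Effective throat t_e = 0.707 × 10 = 7.07 mm.
Total length L = 660 mm; A_we = 7.07 × 660 = 4666 mm².
F_nw = 0.6 F_EXX = 0.6 × 490 = 294 MPa.
φR_n = 0.75 × 294 × 4666 × 10⁻³ = 1029 kN.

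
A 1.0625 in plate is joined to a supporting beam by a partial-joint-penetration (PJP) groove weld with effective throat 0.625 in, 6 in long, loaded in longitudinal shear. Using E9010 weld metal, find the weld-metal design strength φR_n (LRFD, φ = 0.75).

φR_n ≈ 152 kips

E90XX → F_EXX = 90 ksi.
Effective throat (given) t_e = 0.625 in.
A_we = 0.625 × 6 = 3.75 in².
F_nw = 0.6 F_EXX = 54 ksi.
φR_n = 0.75 × 54 × 3.75 = 151.9 kips.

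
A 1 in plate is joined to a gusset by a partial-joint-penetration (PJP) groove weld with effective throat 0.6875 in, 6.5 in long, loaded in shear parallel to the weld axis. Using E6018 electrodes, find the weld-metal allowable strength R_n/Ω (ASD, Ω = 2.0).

E60XX → F_EXX = 60 ksi.
Effective throat (given) t_e = 0.6875 in.
A_we = 0.6875 × 6.5 = 4.469 in².
F_nw = 0.6 F_EXX = 36 ksi.
R_n/Ω = (36 × 4.469) / 2.0 = 80.44 kips.

R_n/Ω ≈ 80.4 kips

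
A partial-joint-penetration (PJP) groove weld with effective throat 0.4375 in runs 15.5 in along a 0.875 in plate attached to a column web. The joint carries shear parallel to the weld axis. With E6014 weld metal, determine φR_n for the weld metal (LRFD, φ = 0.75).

φR_n ≈ 183 kip

E60XX → F_EXX = 60 ksi.
Effective throat (given) t_e = 0.4375 in.
A_we = 0.4375 × 15.5 = 6.781 in².
F_nw = 0.6 F_EXX = 36 ksi.
φR_n = 0.75 × 36 × 6.781 = 183.1 kip.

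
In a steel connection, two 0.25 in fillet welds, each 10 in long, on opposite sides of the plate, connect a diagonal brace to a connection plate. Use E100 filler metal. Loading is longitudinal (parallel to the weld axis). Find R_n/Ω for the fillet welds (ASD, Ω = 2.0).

R_n/Ω ≈ 106 kips

E100XX → F_EXX = 100 ksi.
Effective throat t_e = 0.707 × 0.25 = 0.1767 in.
Total length L = 20 in; A_we = 0.1767 × 20 = 3.535 in².
F_nw = 0.6 F_EXX = 0.6 × 100 = 60 ksi.
R_n = 60 × 3.535 = 212.1 kips; R_n/Ω = 212.1/2.0 = 106 kips.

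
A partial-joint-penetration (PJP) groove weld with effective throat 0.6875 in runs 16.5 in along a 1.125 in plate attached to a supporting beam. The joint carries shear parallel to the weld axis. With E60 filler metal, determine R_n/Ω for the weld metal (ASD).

R_n/Ω ≈ 204 kip

E60XX → F_EXX = 60 ksi.
Effective throat (given) t_e = 0.6875 in.
A_we = 0.6875 × 16.5 = 11.34 in².
F_nw = 0.6 F_EXX = 36 ksi.
R_n/Ω = (36 × 11.34) / 2.0 = 204.2 kip.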